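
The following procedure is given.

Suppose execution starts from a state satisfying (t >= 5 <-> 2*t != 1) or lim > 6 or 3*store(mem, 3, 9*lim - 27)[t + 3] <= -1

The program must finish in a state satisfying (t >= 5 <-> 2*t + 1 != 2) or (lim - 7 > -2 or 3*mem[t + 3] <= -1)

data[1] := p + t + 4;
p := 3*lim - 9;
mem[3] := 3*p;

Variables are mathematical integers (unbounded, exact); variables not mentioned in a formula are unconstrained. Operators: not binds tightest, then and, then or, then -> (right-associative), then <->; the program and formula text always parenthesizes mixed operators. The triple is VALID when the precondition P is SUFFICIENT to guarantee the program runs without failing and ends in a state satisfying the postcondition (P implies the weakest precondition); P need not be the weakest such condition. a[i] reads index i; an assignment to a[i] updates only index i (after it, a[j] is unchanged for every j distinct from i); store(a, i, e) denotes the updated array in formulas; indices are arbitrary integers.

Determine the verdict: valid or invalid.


Working backward. After the program, the postcondition (t >= 5 <-> 2*t + 1 != 2) or (lim - 7 > -2 or 3*mem[t + 3] <= -1) must hold; in canonical form it is (t >= 5 <-> 2*t != 1) or lim > 5 or 3*mem[t + 3] <= -1.
Before mem[3] := 3*p: (t >= 5 <-> 2*t != 1) or lim > 5 or 3*store(mem, 3, 3*p)[t + 3] <= -1
Before p := 3*lim - 9: (t >= 5 <-> 2*t != 1) or lim > 5 or 3*store(mem, 3, 9*lim - 27)[t + 3] <= -1
Before data[1] := p + t + 4: (t >= 5 <-> 2*t != 1) or lim > 5 or 3*store(mem, 3, 9*lim - 27)[t + 3] <= -1
The weakest precondition is (t >= 5 <-> 2*t != 1) or lim > 5 or 3*store(mem, 3, 9*lim - 27)[t + 3] <= -1.
Check whether (t >= 5 <-> 2*t != 1) or lim > 6 or 3*store(mem, 3, 9*lim - 27)[t + 3] <= -1 implies it.
Every state satisfying the precondition satisfies the weakest precondition: the implication holds.
Answer: valid


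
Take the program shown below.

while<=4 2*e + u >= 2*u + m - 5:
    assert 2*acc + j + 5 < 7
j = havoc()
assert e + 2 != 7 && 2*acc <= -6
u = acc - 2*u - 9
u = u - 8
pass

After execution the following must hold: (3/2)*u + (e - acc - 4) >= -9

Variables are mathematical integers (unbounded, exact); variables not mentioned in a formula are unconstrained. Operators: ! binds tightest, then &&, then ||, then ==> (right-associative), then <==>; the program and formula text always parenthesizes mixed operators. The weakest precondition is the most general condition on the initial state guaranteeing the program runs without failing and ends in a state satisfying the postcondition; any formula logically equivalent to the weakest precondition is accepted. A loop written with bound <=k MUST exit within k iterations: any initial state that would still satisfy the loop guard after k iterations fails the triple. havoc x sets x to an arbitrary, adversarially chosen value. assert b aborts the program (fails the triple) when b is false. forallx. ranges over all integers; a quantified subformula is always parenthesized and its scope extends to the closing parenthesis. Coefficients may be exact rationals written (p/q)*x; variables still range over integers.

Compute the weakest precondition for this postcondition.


Working backward. After the program, the postcondition (3/2)*u + (e - acc - 4) >= -9 must hold; in canonical form it is e + (3/2)*u >= acc - 5.
Before skip: e + (3/2)*u >= acc - 5
Before u := u - 8: e + (3/2)*u >= acc + 7
Before u := acc - 2*u - 9: (1/2)*acc + e >= 3*u + 41/2
Before assert e + 2 != 7 && 2*acc <= -6: e != 5 && 2*acc <= -6 && (1/2)*acc + e >= 3*u + 41/2
Before havoc j: e != 5 && 2*acc <= -6 && (1/2)*acc + e >= 3*u + 41/2
Before the loop (bound <=4), unroll the exhaustion recursion (WP_0 = exit-now case; WP_j = one more guarded iteration, up to j = 4):
  WP_0: (!(2*e >= m + u - 5)) && e != 5 && 2*acc <= -6 && (1/2)*acc + e >= 3*u + 41/2
  WP_1: (2*e >= m + u - 5 ==> (2*acc + j < 2 && (!(2*e >= m + u - 5)) && e != 5 && 2*acc <= -6 && (1/2)*acc + e >= 3*u + 41/2)) && ((!(2*e >= m + u - 5)) ==> (e != 5 && 2*acc <= -6 && (1/2)*acc + e >= 3*u + 41/2))
  WP_2: (2*e >= m + u - 5 ==> (2*acc + j < 2 && (2*e >= m + u - 5 ==> (2*acc + j < 2 && (!(2*e >= m + u - 5)) && e != 5 && 2*acc <= -6 && (1/2)*acc + e >= 3*u + 41/2)) && ((!(2*e >= m + u - 5)) ==> (e != 5 && 2*acc <= -6 && (1/2)*acc + e >= 3*u + 41/2)))) && ((!(2*e >= m + u - 5)) ==> (e != 5 && 2*acc <= -6 && (1/2)*acc + e >= 3*u + 41/2))
  WP_3: (2*e >= m + u - 5 ==> (2*acc + j < 2 && (2*e >= m + u - 5 ==> (2*acc + j < 2 && (2*e >= m + u - 5 ==> (2*acc + j < 2 && (!(2*e >= m + u - 5)) && e != 5 && 2*acc <= -6 && (1/2)*acc + e >= 3*u + 41/2)) && ((!(2*e >= m + u - 5)) ==> (e != 5 && 2*acc <= -6 && (1/2)*acc + e >= 3*u + 41/2)))) && ((!(2*e >= m + u - 5)) ==> (e != 5 && 2*acc <= -6 && (1/2)*acc + e >= 3*u + 41/2)))) && ((!(2*e >= m + u - 5)) ==> (e != 5 && 2*acc <= -6 && (1/2)*acc + e >= 3*u + 41/2))
  WP_4: (2*e >= m + u - 5 ==> (2*acc + j < 2 && (2*e >= m + u - 5 ==> (2*acc + j < 2 && (2*e >= m + u - 5 ==> (2*acc + j < 2 && (2*e >= m + u - 5 ==> (2*acc + j < 2 && (!(2*e >= m + u - 5)) && e != 5 && 2*acc <= -6 && (1/2)*acc + e >= 3*u + 41/2)) && ((!(2*e >= m + u - 5)) ==> (e != 5 && 2*acc <= -6 && (1/2)*acc + e >= 3*u + 41/2)))) && ((!(2*e >= m + u - 5)) ==> (e != 5 && 2*acc <= -6 && (1/2)*acc + e >= 3*u + 41/2)))) && ((!(2*e >= m + u - 5)) ==> (e != 5 && 2*acc <= -6 && (1/2)*acc + e >= 3*u + 41/2)))) && ((!(2*e >= m + u - 5)) ==> (e != 5 && 2*acc <= -6 && (1/2)*acc + e >= 3*u + 41/2))
So before the loop: (2*e >= m + u - 5 ==> (2*acc + j < 2 && (2*e >= m + u - 5 ==> (2*acc + j < 2 && (2*e >= m + u - 5 ==> (2*acc + j < 2 && (2*e >= m + u - 5 ==> (2*acc + j < 2 && (!(2*e >= m + u - 5)) && e != 5 && 2*acc <= -6 && (1/2)*acc + e >= 3*u + 41/2)) && ((!(2*e >= m + u - 5)) ==> (e != 5 && 2*acc <= -6 && (1/2)*acc + e >= 3*u + 41/2)))) && ((!(2*e >= m + u - 5)) ==> (e != 5 && 2*acc <= -6 && (1/2)*acc + e >= 3*u + 41/2)))) && ((!(2*e >= m + u - 5)) ==> (e != 5 && 2*acc <= -6 && (1/2)*acc + e >= 3*u + 41/2)))) && ((!(2*e >= m + u - 5)) ==> (e != 5 && 2*acc <= -6 && (1/2)*acc + e >= 3*u + 41/2))
Answer: WP = (2*e >= m + u - 5 ==> (2*acc + j < 2 && (2*e >= m + u - 5 ==> (2*acc + j < 2 && (2*e >= m + u - 5 ==> (2*acc + j < 2 && (2*e >= m + u - 5 ==> (2*acc + j < 2 && (!(2*e >= m + u - 5)) && e != 5 && 2*acc <= -6 && (1/2)*acc + e >= 3*u + 41/2)) && ((!(2*e >= m + u - 5)) ==> (e != 5 && 2*acc <= -6 && (1/2)*acc + e >= 3*u + 41/2)))) && ((!(2*e >= m + u - 5)) ==> (e != 5 && 2*acc <= -6 && (1/2)*acc + e >= 3*u + 41/2)))) && ((!(2*e >= m + u - 5)) ==> (e != 5 && 2*acc <= -6 && (1/2)*acc + e >= 3*u + 41/2)))) && ((!(2*e >= m + u - 5)) ==> (e != 5 && 2*acc <= -6 && (1/2)*acc + e >= 3*u + 41/2))


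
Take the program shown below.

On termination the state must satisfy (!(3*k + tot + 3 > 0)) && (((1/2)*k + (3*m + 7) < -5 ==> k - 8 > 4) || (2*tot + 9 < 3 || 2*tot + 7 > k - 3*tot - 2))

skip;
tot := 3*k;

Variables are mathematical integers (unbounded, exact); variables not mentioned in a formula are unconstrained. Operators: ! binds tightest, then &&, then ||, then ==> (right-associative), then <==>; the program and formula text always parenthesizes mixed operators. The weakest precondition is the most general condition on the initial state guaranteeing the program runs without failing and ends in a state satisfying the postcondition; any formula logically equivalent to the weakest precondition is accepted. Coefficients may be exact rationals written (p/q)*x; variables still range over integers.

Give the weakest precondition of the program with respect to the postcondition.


Working backward. After the program, the postcondition (!(3*k + tot + 3 > 0)) && (((1/2)*k + (3*m + 7) < -5 ==> k - 8 > 4) || (2*tot + 9 < 3 || 2*tot + 7 > k - 3*tot - 2)) must hold; in canonical form it is (!(3*k + tot > -3)) && (((1/2)*k + 3*m < -12 ==> k > 12) || 2*tot < -6 || 5*tot > k - 9).
Before tot := 3*k: (!(6*k > -3)) && (((1/2)*k + 3*m < -12 ==> k > 12) || 6*k < -6 || 14*k > -9)
Before skip: (!(6*k > -3)) && (((1/2)*k + 3*m < -12 ==> k > 12) || 6*k < -6 || 14*k > -9)
Answer: WP = (!(6*k > -3)) && (((1/2)*k + 3*m < -12 ==> k > 12) || 6*k < -6 || 14*k > -9)


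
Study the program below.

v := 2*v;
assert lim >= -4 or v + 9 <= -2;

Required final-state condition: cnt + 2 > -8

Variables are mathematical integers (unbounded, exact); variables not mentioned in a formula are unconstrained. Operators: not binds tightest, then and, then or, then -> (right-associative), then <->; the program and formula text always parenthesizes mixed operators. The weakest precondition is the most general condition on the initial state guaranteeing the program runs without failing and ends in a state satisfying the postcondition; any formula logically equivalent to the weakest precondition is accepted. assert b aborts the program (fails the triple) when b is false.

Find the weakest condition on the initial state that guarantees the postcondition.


Working backward. After the program, the postcondition cnt + 2 > -8 must hold; in canonical form it is cnt > -10.
Before assert lim >= -4 or v + 9 <= -2: (lim >= -4 or v <= -11) and cnt > -10
Before v := 2*v: (lim >= -4 or 2*v <= -11) and cnt > -10
Answer: WP = (lim >= -4 or 2*v <= -11) and cnt > -10


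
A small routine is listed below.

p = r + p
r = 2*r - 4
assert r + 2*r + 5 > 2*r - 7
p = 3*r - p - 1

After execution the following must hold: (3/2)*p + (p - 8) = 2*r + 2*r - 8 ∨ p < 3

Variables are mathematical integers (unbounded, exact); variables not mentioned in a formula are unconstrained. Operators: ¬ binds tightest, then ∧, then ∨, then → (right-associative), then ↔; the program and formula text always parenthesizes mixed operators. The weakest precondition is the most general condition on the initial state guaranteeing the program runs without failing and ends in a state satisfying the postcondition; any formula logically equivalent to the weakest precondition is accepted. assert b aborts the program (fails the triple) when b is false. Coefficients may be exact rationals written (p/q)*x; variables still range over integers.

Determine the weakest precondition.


Working backward. After the program, the postcondition (3/2)*p + (p - 8) = 2*r + 2*r - 8 ∨ p < 3 must hold; in canonical form it is (5/2)*p = 4*r ∨ p < 3.
Before p := 3*r - p - 1: (7/2)*r = (5/2)*p + 5/2 ∨ 3*r < p + 4
Before assert r + 2*r + 5 > 2*r - 7: r > -12 ∧ ((7/2)*r = (5/2)*p + 5/2 ∨ 3*r < p + 4)
Before r := 2*r - 4: 2*r > -8 ∧ (7*r = (5/2)*p + 33/2 ∨ 6*r < p + 16)
Before p := r + p: 2*r > -8 ∧ ((9/2)*r = (5/2)*p + 33/2 ∨ 5*r < p + 16)
Answer: WP = 2*r > -8 ∧ ((9/2)*r = (5/2)*p + 33/2 ∨ 5*r < p + 16)


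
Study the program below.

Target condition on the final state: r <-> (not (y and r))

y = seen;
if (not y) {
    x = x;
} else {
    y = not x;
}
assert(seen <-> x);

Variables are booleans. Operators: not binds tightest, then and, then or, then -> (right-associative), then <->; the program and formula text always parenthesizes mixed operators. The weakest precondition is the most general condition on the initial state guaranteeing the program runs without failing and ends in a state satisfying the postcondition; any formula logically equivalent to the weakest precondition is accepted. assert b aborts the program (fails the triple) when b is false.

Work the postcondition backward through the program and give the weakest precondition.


Working backward. After the program, r <-> (not (y and r)) must hold.
Before assert seen <-> x: (seen <-> x) and (r <-> (not (y and r)))
Then branch requires (seen <-> x) and (r <-> (not (y and r))); else branch requires (seen <-> x) and (r <-> (not ((not x) and r))).
Before the if: ((not y) -> ((seen <-> x) and (r <-> (not (y and r))))) and (y -> ((seen <-> x) and (r <-> (not ((not x) and r)))))
Before y := seen: ((not seen) -> ((seen <-> x) and (r <-> (not (seen and r))))) and (seen -> ((seen <-> x) and (r <-> (not ((not x) and r)))))
Answer: WP = ((not seen) -> ((seen <-> x) and (r <-> (not (seen and r))))) and (seen -> ((seen <-> x) and (r <-> (not ((not x) and r)))))


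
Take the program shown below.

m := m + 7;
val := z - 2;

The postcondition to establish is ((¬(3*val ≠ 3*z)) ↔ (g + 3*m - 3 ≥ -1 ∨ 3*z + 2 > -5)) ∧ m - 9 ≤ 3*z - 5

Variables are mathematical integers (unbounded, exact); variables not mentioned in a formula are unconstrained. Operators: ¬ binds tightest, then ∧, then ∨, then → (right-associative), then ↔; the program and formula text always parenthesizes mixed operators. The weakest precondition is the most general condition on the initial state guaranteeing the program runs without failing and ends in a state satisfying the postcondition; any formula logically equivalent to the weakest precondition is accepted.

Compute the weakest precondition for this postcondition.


Working backward. After the program, the postcondition ((¬(3*val ≠ 3*z)) ↔ (g + 3*m - 3 ≥ -1 ∨ 3*z + 2 > -5)) ∧ m - 9 ≤ 3*z - 5 must hold; in canonical form it is ((¬(3*val ≠ 3*z)) ↔ (g + 3*m ≥ 2 ∨ 3*z > -7)) ∧ m ≤ 3*z + 4.
Before val := z - 2: (¬(g + 3*m ≥ 2 ∨ 3*z > -7)) ∧ m ≤ 3*z + 4
Before m := m + 7: (¬(g + 3*m ≥ -19 ∨ 3*z > -7)) ∧ m ≤ 3*z - 3
Answer: WP = (¬(g + 3*m ≥ -19 ∨ 3*z > -7)) ∧ m ≤ 3*z - 3


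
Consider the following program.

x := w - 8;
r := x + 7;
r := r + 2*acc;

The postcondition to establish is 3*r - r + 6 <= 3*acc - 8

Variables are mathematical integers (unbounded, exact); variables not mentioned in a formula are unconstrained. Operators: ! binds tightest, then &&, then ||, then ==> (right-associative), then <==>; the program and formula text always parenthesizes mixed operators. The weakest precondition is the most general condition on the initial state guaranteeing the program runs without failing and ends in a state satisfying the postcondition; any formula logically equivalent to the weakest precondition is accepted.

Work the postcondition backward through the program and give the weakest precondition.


Working backward. After the program, the postcondition 3*r - r + 6 <= 3*acc - 8 must hold; in canonical form it is 2*r <= 3*acc - 14.
Before r := r + 2*acc: acc + 2*r <= -14
Before r := x + 7: acc + 2*x <= -28
Before x := w - 8: acc + 2*w <= -12
Answer: WP = acc + 2*w <= -12


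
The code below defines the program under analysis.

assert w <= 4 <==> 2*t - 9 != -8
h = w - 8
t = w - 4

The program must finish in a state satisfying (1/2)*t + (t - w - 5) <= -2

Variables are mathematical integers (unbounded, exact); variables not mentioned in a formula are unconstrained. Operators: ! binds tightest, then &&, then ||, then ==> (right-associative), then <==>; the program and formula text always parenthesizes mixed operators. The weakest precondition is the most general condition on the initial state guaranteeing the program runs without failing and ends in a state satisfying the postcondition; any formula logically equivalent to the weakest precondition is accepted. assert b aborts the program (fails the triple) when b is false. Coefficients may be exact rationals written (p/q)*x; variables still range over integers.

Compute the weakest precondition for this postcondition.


Working backward. After the program, the postcondition (1/2)*t + (t - w - 5) <= -2 must hold; in canonical form it is (3/2)*t <= w + 3.
Before t := w - 4: (1/2)*w <= 9
Before h := w - 8: (1/2)*w <= 9
Before assert w <= 4 <==> 2*t - 9 != -8: (w <= 4 <==> 2*t != 1) && (1/2)*w <= 9
Answer: WP = (w <= 4 <==> 2*t != 1) && (1/2)*w <= 9


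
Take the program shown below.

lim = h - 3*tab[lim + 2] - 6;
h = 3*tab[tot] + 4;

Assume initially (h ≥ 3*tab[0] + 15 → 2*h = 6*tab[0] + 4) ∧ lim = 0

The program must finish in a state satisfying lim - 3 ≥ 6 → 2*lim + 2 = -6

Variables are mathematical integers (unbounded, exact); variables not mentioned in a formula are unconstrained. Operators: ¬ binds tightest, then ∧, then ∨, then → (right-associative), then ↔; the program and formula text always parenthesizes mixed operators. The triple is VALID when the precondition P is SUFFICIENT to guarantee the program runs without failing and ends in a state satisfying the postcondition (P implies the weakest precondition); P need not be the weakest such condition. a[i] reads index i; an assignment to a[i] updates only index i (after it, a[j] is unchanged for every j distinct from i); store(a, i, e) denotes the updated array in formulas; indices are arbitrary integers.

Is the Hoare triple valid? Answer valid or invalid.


Working backward. After the program, the postcondition lim - 3 ≥ 6 → 2*lim + 2 = -6 must hold; in canonical form it is lim ≥ 9 → 2*lim = -8.
Before h := 3*tab[tot] + 4: lim ≥ 9 → 2*lim = -8
Before lim := h - 3*tab[lim + 2] - 6: h ≥ 3*tab[lim + 2] + 15 → 2*h = 6*tab[lim + 2] + 4
The weakest precondition is h ≥ 3*tab[lim + 2] + 15 → 2*h = 6*tab[lim + 2] + 4.
Check whether (h ≥ 3*tab[0] + 15 → 2*h = 6*tab[0] + 4) ∧ lim = 0 implies it.
Countermodel: at the initial state h = 0, lim = 0, tab = {[0] = 7040, [2] = -5, elsewhere 7040}, the precondition holds but the weakest precondition fails.
Answer: invalid


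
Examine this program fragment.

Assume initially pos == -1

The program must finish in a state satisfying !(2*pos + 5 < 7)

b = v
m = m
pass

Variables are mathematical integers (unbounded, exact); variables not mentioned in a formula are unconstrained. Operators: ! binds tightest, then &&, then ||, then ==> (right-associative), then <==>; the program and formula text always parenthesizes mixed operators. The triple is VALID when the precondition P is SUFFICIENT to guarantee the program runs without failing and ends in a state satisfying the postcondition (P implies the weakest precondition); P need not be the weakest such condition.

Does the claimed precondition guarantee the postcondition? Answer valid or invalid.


Working backward. After the program, the postcondition !(2*pos + 5 < 7) must hold; in canonical form it is !(2*pos < 2).
Before skip: !(2*pos < 2)
Before m := m: !(2*pos < 2)
Before b := v: !(2*pos < 2)
The weakest precondition is !(2*pos < 2).
Check whether pos == -1 implies it.
Countermodel: at the initial state pos = -1, the precondition holds but the weakest precondition fails.
Answer: invalid


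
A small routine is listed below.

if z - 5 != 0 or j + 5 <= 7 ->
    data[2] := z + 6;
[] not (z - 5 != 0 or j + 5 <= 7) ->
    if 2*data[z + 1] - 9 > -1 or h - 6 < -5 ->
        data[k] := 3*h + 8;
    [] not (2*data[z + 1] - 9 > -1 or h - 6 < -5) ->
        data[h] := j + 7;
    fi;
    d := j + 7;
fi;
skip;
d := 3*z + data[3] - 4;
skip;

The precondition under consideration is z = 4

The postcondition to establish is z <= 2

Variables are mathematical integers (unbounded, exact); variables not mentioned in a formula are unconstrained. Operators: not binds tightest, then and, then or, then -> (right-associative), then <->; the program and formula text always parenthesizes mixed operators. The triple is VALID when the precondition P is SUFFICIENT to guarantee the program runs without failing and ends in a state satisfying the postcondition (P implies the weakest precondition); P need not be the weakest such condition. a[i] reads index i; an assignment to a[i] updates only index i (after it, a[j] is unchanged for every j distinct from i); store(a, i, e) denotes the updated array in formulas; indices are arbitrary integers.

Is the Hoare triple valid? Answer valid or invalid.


Working backward. After the program, z <= 2 must hold.
Before skip: z <= 2
Before d := 3*z + data[3] - 4: z <= 2
Before skip: z <= 2
Then branch requires z <= 2; else branch requires ((2*data[z + 1] > 8 or h < 1) -> z <= 2) and ((not (2*data[z + 1] > 8 or h < 1)) -> z <= 2).
Before the if: ((z != 5 or j <= 2) -> z <= 2) and ((not (z != 5 or j <= 2)) -> (((2*data[z + 1] > 8 or h < 1) -> z <= 2) and ((not (2*data[z + 1] > 8 or h < 1)) -> z <= 2)))
The weakest precondition is ((z != 5 or j <= 2) -> z <= 2) and ((not (z != 5 or j <= 2)) -> (((2*data[z + 1] > 8 or h < 1) -> z <= 2) and ((not (2*data[z + 1] > 8 or h < 1)) -> z <= 2))).
Check whether z = 4 implies it.
Countermodel: at the initial state data = {[5] = 0, elsewhere 0}, h = 0, j = 0, z = 4, the precondition holds but the weakest precondition fails.
Answer: invalid


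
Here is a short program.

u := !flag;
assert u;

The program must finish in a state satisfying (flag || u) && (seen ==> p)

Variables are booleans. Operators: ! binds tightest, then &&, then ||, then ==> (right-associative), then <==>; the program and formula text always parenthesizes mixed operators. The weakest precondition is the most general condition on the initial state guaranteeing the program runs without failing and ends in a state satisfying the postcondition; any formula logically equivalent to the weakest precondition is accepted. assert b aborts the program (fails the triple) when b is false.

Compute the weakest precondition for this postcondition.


Working backward. After the program, (flag || u) && (seen ==> p) must hold.
Before assert u: u && (flag || u) && (seen ==> p)
Before u := !flag: (!flag) && (seen ==> p)
Answer: WP = (!flag) && (seen ==> p)


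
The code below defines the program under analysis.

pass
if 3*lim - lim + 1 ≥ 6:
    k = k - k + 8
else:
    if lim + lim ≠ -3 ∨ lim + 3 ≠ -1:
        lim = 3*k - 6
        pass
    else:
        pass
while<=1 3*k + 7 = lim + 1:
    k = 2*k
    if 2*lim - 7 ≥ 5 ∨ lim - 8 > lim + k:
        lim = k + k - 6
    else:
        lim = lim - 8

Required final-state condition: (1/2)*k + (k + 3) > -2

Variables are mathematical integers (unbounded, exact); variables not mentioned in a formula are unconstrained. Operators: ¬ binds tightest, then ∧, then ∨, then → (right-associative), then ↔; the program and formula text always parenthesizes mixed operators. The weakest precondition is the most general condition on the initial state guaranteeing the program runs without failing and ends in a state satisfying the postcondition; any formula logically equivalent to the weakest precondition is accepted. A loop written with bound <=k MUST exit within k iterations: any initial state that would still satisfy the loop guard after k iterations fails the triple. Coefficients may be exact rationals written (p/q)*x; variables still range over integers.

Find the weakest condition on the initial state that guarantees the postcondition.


Working backward. After the program, the postcondition (1/2)*k + (k + 3) > -2 must hold; in canonical form it is (3/2)*k > -5.
Before the loop (bound <=1), unroll the exhaustion recursion (WP_0 = exit-now case; WP_j = one more guarded iteration, up to j = 1):
  WP_0: (¬(3*k = lim - 6)) ∧ (3/2)*k > -5
  WP_1: (3*k = lim - 6 → (((2*lim ≥ 12 ∨ 2*k < -8) → ((¬(2*k = -12)) ∧ 3*k > -5)) ∧ ((¬(2*lim ≥ 12 ∨ 2*k < -8)) → ((¬(6*k = lim - 14)) ∧ 3*k > -5)))) ∧ ((¬(3*k = lim - 6)) → (3/2)*k > -5)
So before the loop: (3*k = lim - 6 → (((2*lim ≥ 12 ∨ 2*k < -8) → ((¬(2*k = -12)) ∧ 3*k > -5)) ∧ ((¬(2*lim ≥ 12 ∨ 2*k < -8)) → ((¬(6*k = lim - 14)) ∧ 3*k > -5)))) ∧ ((¬(3*k = lim - 6)) → (3/2)*k > -5)
Then branch requires lim = 30 → ((¬(2*lim ≥ 12)) → (¬(lim = 62))); else branch requires ((2*lim ≠ -3 ∨ lim ≠ -4) → (3/2)*k > -5) ∧ ((¬(2*lim ≠ -3 ∨ lim ≠ -4)) → ((3*k = lim - 6 → (((2*lim ≥ 12 ∨ 2*k < -8) → ((¬(2*k = -12)) ∧ 3*k > -5)) ∧ ((¬(2*lim ≥ 12 ∨ 2*k < -8)) → ((¬(6*k = lim - 14)) ∧ 3*k > -5)))) ∧ ((¬(3*k = lim - 6)) → (3/2)*k > -5))).
Before the if: (2*lim ≥ 5 → (lim = 30 → ((¬(2*lim ≥ 12)) → (¬(lim = 62))))) ∧ ((¬(2*lim ≥ 5)) → (((2*lim ≠ -3 ∨ lim ≠ -4) → (3/2)*k > -5) ∧ ((¬(2*lim ≠ -3 ∨ lim ≠ -4)) → ((3*k = lim - 6 → (((2*lim ≥ 12 ∨ 2*k < -8) → ((¬(2*k = -12)) ∧ 3*k > -5)) ∧ ((¬(2*lim ≥ 12 ∨ 2*k < -8)) → ((¬(6*k = lim - 14)) ∧ 3*k > -5)))) ∧ ((¬(3*k = lim - 6)) → (3/2)*k > -5)))))
Before skip: (2*lim ≥ 5 → (lim = 30 → ((¬(2*lim ≥ 12)) → (¬(lim = 62))))) ∧ ((¬(2*lim ≥ 5)) → (((2*lim ≠ -3 ∨ lim ≠ -4) → (3/2)*k > -5) ∧ ((¬(2*lim ≠ -3 ∨ lim ≠ -4)) → ((3*k = lim - 6 → (((2*lim ≥ 12 ∨ 2*k < -8) → ((¬(2*k = -12)) ∧ 3*k > -5)) ∧ ((¬(2*lim ≥ 12 ∨ 2*k < -8)) → ((¬(6*k = lim - 14)) ∧ 3*k > -5)))) ∧ ((¬(3*k = lim - 6)) → (3/2)*k > -5)))))
Answer: WP = (2*lim ≥ 5 → (lim = 30 → ((¬(2*lim ≥ 12)) → (¬(lim = 62))))) ∧ ((¬(2*lim ≥ 5)) → (((2*lim ≠ -3 ∨ lim ≠ -4) → (3/2)*k > -5) ∧ ((¬(2*lim ≠ -3 ∨ lim ≠ -4)) → ((3*k = lim - 6 → (((2*lim ≥ 12 ∨ 2*k < -8) → ((¬(2*k = -12)) ∧ 3*k > -5)) ∧ ((¬(2*lim ≥ 12 ∨ 2*k < -8)) → ((¬(6*k = lim - 14)) ∧ 3*k > -5)))) ∧ ((¬(3*k = lim - 6)) → (3/2)*k > -5)))))


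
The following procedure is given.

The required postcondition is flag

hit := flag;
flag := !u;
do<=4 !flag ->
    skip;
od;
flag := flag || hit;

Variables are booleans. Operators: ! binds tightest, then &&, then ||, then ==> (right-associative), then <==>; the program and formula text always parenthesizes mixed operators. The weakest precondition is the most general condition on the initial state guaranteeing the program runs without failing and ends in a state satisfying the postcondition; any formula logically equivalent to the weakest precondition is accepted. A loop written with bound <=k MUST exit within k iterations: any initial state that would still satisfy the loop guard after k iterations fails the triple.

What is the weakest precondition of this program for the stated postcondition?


Working backward. After the program, flag must hold.
Before flag := flag || hit: flag || hit
Before the loop (bound <=4), unroll the exhaustion recursion (WP_0 = exit-now case; WP_j = one more guarded iteration, up to j = 4):
  WP_0: flag && (flag || hit)
  WP_1: ((!flag) ==> (flag && (flag || hit))) && (flag ==> (flag || hit))
  WP_2: ((!flag) ==> (((!flag) ==> (flag && (flag || hit))) && (flag ==> (flag || hit)))) && (flag ==> (flag || hit))
  WP_3: ((!flag) ==> (((!flag) ==> (((!flag) ==> (flag && (flag || hit))) && (flag ==> (flag || hit)))) && (flag ==> (flag || hit)))) && (flag ==> (flag || hit))
  WP_4: ((!flag) ==> (((!flag) ==> (((!flag) ==> (((!flag) ==> (flag && (flag || hit))) && (flag ==> (flag || hit)))) && (flag ==> (flag || hit)))) && (flag ==> (flag || hit)))) && (flag ==> (flag || hit))
So before the loop: ((!flag) ==> (((!flag) ==> (((!flag) ==> (((!flag) ==> (flag && (flag || hit))) && (flag ==> (flag || hit)))) && (flag ==> (flag || hit)))) && (flag ==> (flag || hit)))) && (flag ==> (flag || hit))
Before flag := !u: (u ==> ((u ==> ((u ==> ((u ==> ((!u) && ((!u) || hit))) && ((!u) ==> ((!u) || hit)))) && ((!u) ==> ((!u) || hit)))) && ((!u) ==> ((!u) || hit)))) && ((!u) ==> ((!u) || hit))
Before hit := flag: (u ==> ((u ==> ((u ==> ((u ==> ((!u) && ((!u) || flag))) && ((!u) ==> ((!u) || flag)))) && ((!u) ==> ((!u) || flag)))) && ((!u) ==> ((!u) || flag)))) && ((!u) ==> ((!u) || flag))
Answer: WP = (u ==> ((u ==> ((u ==> ((u ==> ((!u) && ((!u) || flag))) && ((!u) ==> ((!u) || flag)))) && ((!u) ==> ((!u) || flag)))) && ((!u) ==> ((!u) || flag)))) && ((!u) ==> ((!u) || flag))


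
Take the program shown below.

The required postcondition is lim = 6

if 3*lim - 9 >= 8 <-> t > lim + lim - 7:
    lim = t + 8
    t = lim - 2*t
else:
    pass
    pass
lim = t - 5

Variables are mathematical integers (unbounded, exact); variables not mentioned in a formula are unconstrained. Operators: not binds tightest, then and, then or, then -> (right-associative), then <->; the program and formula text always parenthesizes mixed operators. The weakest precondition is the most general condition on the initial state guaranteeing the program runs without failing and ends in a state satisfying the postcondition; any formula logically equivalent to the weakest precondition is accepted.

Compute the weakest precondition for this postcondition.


Working backward. After the program, lim = 6 must hold.
Before lim := t - 5: t = 11
Then branch requires t = -3; else branch requires t = 11.
Before the if: ((3*lim >= 17 <-> t > 2*lim - 7) -> t = -3) and ((not (3*lim >= 17 <-> t > 2*lim - 7)) -> t = 11)
Answer: WP = ((3*lim >= 17 <-> t > 2*lim - 7) -> t = -3) and ((not (3*lim >= 17 <-> t > 2*lim - 7)) -> t = 11)


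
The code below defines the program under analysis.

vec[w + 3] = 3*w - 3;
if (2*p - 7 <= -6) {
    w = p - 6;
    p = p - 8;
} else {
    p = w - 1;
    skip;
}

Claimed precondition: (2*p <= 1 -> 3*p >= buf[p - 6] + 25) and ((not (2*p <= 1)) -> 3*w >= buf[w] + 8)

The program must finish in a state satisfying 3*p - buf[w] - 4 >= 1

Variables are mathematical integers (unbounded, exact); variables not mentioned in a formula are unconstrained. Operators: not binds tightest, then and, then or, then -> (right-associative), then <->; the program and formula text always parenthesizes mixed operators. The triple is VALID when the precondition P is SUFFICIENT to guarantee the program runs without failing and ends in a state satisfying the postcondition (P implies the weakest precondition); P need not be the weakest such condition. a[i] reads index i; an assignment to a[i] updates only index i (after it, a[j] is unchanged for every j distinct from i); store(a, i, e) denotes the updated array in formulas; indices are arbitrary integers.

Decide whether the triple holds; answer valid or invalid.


Working backward. After the program, the postcondition 3*p - buf[w] - 4 >= 1 must hold; in canonical form it is 3*p >= buf[w] + 5.
Then branch requires 3*p >= buf[p - 6] + 29; else branch requires 3*w >= buf[w] + 8.
Before the if: (2*p <= 1 -> 3*p >= buf[p - 6] + 29) and ((not (2*p <= 1)) -> 3*w >= buf[w] + 8)
Before vec[w + 3] := 3*w - 3: (2*p <= 1 -> 3*p >= buf[p - 6] + 29) and ((not (2*p <= 1)) -> 3*w >= buf[w] + 8)
The weakest precondition is (2*p <= 1 -> 3*p >= buf[p - 6] + 29) and ((not (2*p <= 1)) -> 3*w >= buf[w] + 8).
Check whether (2*p <= 1 -> 3*p >= buf[p - 6] + 25) and ((not (2*p <= 1)) -> 3*w >= buf[w] + 8) implies it.
Countermodel: at the initial state buf = {[-6] = -25, [0] = -25, elsewhere -25}, p = 0, w = 0, the precondition holds but the weakest precondition fails.
Answer: invalid


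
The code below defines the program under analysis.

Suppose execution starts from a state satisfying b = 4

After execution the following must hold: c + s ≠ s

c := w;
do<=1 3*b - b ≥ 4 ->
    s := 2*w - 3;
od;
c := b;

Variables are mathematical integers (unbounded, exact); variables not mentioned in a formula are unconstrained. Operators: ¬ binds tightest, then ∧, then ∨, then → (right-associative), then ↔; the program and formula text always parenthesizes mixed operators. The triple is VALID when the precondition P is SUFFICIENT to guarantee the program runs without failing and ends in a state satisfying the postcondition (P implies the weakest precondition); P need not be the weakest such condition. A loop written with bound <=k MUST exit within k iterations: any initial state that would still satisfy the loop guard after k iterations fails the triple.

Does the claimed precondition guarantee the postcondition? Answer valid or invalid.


Working backward. After the program, the postcondition c + s ≠ s must hold; in canonical form it is c ≠ 0.
Before c := b: b ≠ 0
Before the loop (bound <=1), unroll the exhaustion recursion (WP_0 = exit-now case; WP_j = one more guarded iteration, up to j = 1):
  WP_0: (¬(2*b ≥ 4)) ∧ b ≠ 0
  WP_1: (2*b ≥ 4 → ((¬(2*b ≥ 4)) ∧ b ≠ 0)) ∧ ((¬(2*b ≥ 4)) → b ≠ 0)
So before the loop: (2*b ≥ 4 → ((¬(2*b ≥ 4)) ∧ b ≠ 0)) ∧ ((¬(2*b ≥ 4)) → b ≠ 0)
Before c := w: (2*b ≥ 4 → ((¬(2*b ≥ 4)) ∧ b ≠ 0)) ∧ ((¬(2*b ≥ 4)) → b ≠ 0)
The weakest precondition is (2*b ≥ 4 → ((¬(2*b ≥ 4)) ∧ b ≠ 0)) ∧ ((¬(2*b ≥ 4)) → b ≠ 0).
Check whether b = 4 implies it.
Countermodel: at the initial state b = 4, the precondition holds but the weakest precondition fails.
Answer: invalid


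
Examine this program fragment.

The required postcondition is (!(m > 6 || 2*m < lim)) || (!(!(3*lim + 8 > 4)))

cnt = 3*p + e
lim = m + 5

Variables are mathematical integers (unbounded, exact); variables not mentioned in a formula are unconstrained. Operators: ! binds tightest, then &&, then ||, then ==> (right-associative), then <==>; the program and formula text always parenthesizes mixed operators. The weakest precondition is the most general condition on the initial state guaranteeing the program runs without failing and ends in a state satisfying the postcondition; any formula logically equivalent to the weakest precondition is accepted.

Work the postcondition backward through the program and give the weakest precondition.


Working backward. After the program, the postcondition (!(m > 6 || 2*m < lim)) || (!(!(3*lim + 8 > 4))) must hold; in canonical form it is (!(m > 6 || 2*m < lim)) || 3*lim > -4.
Before lim := m + 5: (!(m > 6 || m < 5)) || 3*m > -19
Before cnt := 3*p + e: (!(m > 6 || m < 5)) || 3*m > -19
Answer: WP = (!(m > 6 || m < 5)) || 3*m > -19


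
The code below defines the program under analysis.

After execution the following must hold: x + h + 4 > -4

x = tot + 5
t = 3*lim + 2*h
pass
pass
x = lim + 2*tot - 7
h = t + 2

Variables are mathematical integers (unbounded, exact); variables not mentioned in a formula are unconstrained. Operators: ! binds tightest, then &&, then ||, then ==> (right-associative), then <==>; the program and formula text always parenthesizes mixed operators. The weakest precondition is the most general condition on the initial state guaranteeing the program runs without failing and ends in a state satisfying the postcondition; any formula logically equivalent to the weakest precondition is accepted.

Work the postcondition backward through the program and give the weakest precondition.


Working backward. After the program, the postcondition x + h + 4 > -4 must hold; in canonical form it is h + x > -8.
Before h := t + 2: t + x > -10
Before x := lim + 2*tot - 7: lim + t + 2*tot > -3
Before skip: lim + t + 2*tot > -3
Before skip: lim + t + 2*tot > -3
Before t := 3*lim + 2*h: 2*h + 4*lim + 2*tot > -3
Before x := tot + 5: 2*h + 4*lim + 2*tot > -3
Answer: WP = 2*h + 4*lim + 2*tot > -3


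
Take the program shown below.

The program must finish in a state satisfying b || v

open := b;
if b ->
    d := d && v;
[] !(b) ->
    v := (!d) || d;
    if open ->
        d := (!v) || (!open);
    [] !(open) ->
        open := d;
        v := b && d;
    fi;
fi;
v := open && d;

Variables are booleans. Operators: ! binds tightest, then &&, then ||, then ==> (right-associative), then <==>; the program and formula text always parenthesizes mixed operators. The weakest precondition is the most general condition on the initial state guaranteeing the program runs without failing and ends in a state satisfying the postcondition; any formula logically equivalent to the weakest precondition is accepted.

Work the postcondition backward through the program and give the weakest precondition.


Working backward. After the program, b || v must hold.
Before v := open && d: b || (open && d)
Then branch requires b || (open && d && v); else branch requires (open ==> b) && ((!open) ==> (b || d)).
Before the if: (b ==> (b || (open && d && v))) && ((!b) ==> ((open ==> b) && ((!open) ==> (b || d))))
Before open := b: (b ==> (b || (b && d && v))) && ((!b) ==> ((!b) ==> (b || d)))
Answer: WP = (b ==> (b || (b && d && v))) && ((!b) ==> ((!b) ==> (b || d)))


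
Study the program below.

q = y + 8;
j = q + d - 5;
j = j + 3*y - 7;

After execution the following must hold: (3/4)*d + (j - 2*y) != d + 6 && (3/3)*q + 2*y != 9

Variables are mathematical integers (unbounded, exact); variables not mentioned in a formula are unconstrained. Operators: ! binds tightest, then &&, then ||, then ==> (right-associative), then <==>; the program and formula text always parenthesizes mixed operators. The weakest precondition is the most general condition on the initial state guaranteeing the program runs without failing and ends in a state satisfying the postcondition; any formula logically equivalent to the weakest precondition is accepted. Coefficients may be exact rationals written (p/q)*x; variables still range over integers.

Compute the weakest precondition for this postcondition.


Working backward. After the program, the postcondition (3/4)*d + (j - 2*y) != d + 6 && (3/3)*q + 2*y != 9 must hold; in canonical form it is j != (1/4)*d + 2*y + 6 && q + 2*y != 9.
Before j := j + 3*y - 7: j + y != (1/4)*d + 13 && q + 2*y != 9
Before j := q + d - 5: (3/4)*d + q + y != 18 && q + 2*y != 9
Before q := y + 8: (3/4)*d + 2*y != 10 && 3*y != 1
Answer: WP = (3/4)*d + 2*y != 10 && 3*y != 1


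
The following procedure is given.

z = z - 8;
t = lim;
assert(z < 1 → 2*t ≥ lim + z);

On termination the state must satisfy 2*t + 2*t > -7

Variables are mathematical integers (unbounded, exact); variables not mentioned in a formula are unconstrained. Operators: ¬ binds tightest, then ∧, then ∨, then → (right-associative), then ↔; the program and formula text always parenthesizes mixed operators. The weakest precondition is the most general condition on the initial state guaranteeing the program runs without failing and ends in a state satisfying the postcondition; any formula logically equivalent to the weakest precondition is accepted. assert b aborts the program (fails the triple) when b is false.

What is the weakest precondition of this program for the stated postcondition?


Working backward. After the program, the postcondition 2*t + 2*t > -7 must hold; in canonical form it is 4*t > -7.
Before assert z < 1 → 2*t ≥ lim + z: (z < 1 → 2*t ≥ lim + z) ∧ 4*t > -7
Before t := lim: (z < 1 → lim ≥ z) ∧ 4*lim > -7
Before z := z - 8: (z < 9 → lim ≥ z - 8) ∧ 4*lim > -7
Answer: WP = (z < 9 → lim ≥ z - 8) ∧ 4*lim > -7


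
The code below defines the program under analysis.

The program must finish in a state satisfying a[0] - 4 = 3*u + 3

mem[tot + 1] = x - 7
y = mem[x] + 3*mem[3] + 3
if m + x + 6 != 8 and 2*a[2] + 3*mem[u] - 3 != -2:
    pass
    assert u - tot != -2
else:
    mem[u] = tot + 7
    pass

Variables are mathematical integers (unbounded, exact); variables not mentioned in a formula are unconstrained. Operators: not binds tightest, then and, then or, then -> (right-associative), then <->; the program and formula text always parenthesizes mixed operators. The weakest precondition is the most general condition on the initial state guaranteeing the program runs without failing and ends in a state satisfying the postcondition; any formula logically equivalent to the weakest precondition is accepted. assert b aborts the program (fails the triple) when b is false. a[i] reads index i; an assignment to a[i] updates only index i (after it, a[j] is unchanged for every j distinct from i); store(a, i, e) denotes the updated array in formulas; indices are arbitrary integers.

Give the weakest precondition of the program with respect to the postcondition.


Working backward. After the program, the postcondition a[0] - 4 = 3*u + 3 must hold; in canonical form it is a[0] = 3*u + 7.
Then branch requires u != tot - 2 and a[0] = 3*u + 7; else branch requires a[0] = 3*u + 7.
Before the if: ((m + x != 2 and 2*a[2] + 3*mem[u] != 1) -> (u != tot - 2 and a[0] = 3*u + 7)) and ((not (m + x != 2 and 2*a[2] + 3*mem[u] != 1)) -> a[0] = 3*u + 7)
Before y := mem[x] + 3*mem[3] + 3: ((m + x != 2 and 2*a[2] + 3*mem[u] != 1) -> (u != tot - 2 and a[0] = 3*u + 7)) and ((not (m + x != 2 and 2*a[2] + 3*mem[u] != 1)) -> a[0] = 3*u + 7)
Before mem[tot + 1] := x - 7: ((m + x != 2 and 2*a[2] + 3*store(mem, tot + 1, x - 7)[u] != 1) -> (u != tot - 2 and a[0] = 3*u + 7)) and ((not (m + x != 2 and 2*a[2] + 3*store(mem, tot + 1, x - 7)[u] != 1)) -> a[0] = 3*u + 7)
Answer: WP = ((m + x != 2 and 2*a[2] + 3*store(mem, tot + 1, x - 7)[u] != 1) -> (u != tot - 2 and a[0] = 3*u + 7)) and ((not (m + x != 2 and 2*a[2] + 3*store(mem, tot + 1, x - 7)[u] != 1)) -> a[0] = 3*u + 7)


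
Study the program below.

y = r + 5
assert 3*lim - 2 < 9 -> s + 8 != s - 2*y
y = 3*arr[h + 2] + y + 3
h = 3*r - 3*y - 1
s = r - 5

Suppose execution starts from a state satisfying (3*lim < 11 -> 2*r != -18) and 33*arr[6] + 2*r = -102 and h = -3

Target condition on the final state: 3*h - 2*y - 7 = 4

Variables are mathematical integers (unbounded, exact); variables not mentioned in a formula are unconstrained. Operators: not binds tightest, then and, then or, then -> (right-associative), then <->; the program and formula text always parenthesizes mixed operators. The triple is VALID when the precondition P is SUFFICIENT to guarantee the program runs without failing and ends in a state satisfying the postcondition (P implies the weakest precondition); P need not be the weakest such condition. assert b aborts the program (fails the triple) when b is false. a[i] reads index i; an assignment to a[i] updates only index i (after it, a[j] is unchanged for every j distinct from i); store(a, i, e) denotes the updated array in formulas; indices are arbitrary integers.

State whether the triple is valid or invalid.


Working backward. After the program, the postcondition 3*h - 2*y - 7 = 4 must hold; in canonical form it is 3*h = 2*y + 11.
Before s := r - 5: 3*h = 2*y + 11
Before h := 3*r - 3*y - 1: 9*r = 11*y + 14
Before y := 3*arr[h + 2] + y + 3: 9*r = 33*arr[h + 2] + 11*y + 47
Before assert 3*lim - 2 < 9 -> s + 8 != s - 2*y: (3*lim < 11 -> 2*y != -8) and 9*r = 33*arr[h + 2] + 11*y + 47
Before y := r + 5: (3*lim < 11 -> 2*r != -18) and 33*arr[h + 2] + 2*r = -102
The weakest precondition is (3*lim < 11 -> 2*r != -18) and 33*arr[h + 2] + 2*r = -102.
Check whether (3*lim < 11 -> 2*r != -18) and 33*arr[6] + 2*r = -102 and h = -3 implies it.
Countermodel: at the initial state arr = {[-1] = 0, [6] = -2, elsewhere 0}, h = -3, lim = 3, r = -18, the precondition holds but the weakest precondition fails.
Answer: invalid
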